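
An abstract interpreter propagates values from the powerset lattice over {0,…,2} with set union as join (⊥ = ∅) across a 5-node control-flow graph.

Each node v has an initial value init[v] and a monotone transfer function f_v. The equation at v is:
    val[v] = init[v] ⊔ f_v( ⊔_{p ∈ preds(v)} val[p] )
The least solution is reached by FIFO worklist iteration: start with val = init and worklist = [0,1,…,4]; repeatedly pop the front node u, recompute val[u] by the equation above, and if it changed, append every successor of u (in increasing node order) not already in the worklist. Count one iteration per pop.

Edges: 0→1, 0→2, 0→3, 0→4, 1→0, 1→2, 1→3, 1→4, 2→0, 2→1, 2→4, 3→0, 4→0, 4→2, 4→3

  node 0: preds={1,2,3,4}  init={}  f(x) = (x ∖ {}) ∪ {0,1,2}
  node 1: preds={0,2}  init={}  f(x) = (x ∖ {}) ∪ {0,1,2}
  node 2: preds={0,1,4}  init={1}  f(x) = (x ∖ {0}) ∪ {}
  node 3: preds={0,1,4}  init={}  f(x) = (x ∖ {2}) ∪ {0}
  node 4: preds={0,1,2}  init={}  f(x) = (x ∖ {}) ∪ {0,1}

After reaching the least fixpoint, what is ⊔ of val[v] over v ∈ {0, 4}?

Worklist (9 pops):
  #1 pop 0: in={1} → {0,1,2} (was {}); enqueue []
  #2 pop 1: in={0,1,2} → {0,1,2} (was {}); enqueue [0]
  #3 pop 2: in={0,1,2} → {1,2} (was {1}); enqueue [1]
  #4 pop 3: in={0,1,2} → {0,1} (was {}); enqueue []
  #5 pop 4: in={0,1,2} → {0,1,2} (was {}); enqueue [2,3]
  #6 pop 0: in={0,1,2} → {0,1,2} (no change)
  #7 pop 1: in={0,1,2} → {0,1,2} (no change)
  #8 pop 2: in={0,1,2} → {1,2} (no change)
  #9 pop 3: in={0,1,2} → {0,1} (no change)

Fixpoint:
  val[0] = {0,1,2}
  val[1] = {0,1,2}
  val[2] = {1,2}
  val[3] = {0,1}
  val[4] = {0,1,2}

{0,1,2}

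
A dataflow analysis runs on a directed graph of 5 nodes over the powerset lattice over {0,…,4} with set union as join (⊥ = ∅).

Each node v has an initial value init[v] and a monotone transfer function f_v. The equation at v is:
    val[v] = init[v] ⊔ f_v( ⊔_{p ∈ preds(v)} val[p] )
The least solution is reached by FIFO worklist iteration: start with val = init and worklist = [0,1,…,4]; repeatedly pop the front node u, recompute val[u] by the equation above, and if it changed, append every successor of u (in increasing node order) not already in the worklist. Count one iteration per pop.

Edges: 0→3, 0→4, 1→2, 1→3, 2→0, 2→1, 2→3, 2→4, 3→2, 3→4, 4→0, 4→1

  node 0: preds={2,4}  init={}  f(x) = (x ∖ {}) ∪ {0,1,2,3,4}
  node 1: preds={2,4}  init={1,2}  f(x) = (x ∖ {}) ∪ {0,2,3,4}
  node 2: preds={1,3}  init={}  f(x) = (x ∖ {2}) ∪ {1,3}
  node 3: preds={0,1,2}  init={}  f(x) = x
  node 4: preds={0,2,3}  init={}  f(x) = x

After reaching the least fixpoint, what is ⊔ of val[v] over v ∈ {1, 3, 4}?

{0,1,2,3,4}

Worklist (8 pops):
  #1 pop 0: in={} → {0,1,2,3,4} (was {}); enqueue []
  #2 pop 1: in={} → {0,1,2,3,4} (was {1,2}); enqueue []
  #3 pop 2: in={0,1,2,3,4} → {0,1,3,4} (was {}); enqueue [0,1]
  #4 pop 3: in={0,1,2,3,4} → {0,1,2,3,4} (was {}); enqueue [2]
  #5 pop 4: in={0,1,2,3,4} → {0,1,2,3,4} (was {}); enqueue []
  #6 pop 0: in={0,1,2,3,4} → {0,1,2,3,4} (no change)
  #7 pop 1: in={0,1,2,3,4} → {0,1,2,3,4} (no change)
  #8 pop 2: in={0,1,2,3,4} → {0,1,3,4} (no change)

Fixpoint:
  val[0] = {0,1,2,3,4}
  val[1] = {0,1,2,3,4}
  val[2] = {0,1,3,4}
  val[3] = {0,1,2,3,4}
  val[4] = {0,1,2,3,4}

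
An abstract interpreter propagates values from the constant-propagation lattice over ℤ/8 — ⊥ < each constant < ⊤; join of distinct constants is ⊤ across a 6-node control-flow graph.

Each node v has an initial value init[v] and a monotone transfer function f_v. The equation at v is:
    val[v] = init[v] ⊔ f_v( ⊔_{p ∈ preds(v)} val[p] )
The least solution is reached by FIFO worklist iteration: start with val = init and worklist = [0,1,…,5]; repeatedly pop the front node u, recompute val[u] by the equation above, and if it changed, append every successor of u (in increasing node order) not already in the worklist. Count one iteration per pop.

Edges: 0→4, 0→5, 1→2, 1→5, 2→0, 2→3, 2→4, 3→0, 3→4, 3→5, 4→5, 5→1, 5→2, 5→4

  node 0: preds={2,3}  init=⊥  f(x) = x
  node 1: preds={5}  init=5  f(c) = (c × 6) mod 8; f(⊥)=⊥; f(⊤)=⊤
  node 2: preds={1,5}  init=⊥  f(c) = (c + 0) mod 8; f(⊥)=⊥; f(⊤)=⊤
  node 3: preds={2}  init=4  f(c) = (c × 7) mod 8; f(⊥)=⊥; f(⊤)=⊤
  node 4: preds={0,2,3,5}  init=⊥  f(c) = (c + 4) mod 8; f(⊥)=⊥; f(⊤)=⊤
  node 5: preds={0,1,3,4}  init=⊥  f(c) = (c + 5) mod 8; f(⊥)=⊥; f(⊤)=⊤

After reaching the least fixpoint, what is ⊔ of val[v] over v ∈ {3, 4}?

⊤

Trace (13 dequeues):
  [1] u=0 | in 4 | out 4 | prev ⊥ | push {}
  [2] u=1 | in ⊥ | out 5 | ==
  [3] u=2 | in 5 | out 5 | prev ⊥ | push {0}
  [4] u=3 | in 5 | out ⊤ | prev 4 | push {}
  [5] u=4 | in ⊤ | out ⊤ | prev ⊥ | push {}
  [6] u=5 | in ⊤ | out ⊤ | prev ⊥ | push {1,2,4}
  [7] u=0 | in ⊤ | out ⊤ | prev 4 | push {5}
  [8] u=1 | in ⊤ | out ⊤ | prev 5 | push {}
  [9] u=2 | in ⊤ | out ⊤ | prev 5 | push {0,3}
  [10] u=4 | in ⊤ | out ⊤ | ==
  [11] u=5 | in ⊤ | out ⊤ | ==
  [12] u=0 | in ⊤ | out ⊤ | ==
  [13] u=3 | in ⊤ | out ⊤ | ==

Converged values:
  [0] ⊤
  [1] ⊤
  [2] ⊤
  [3] ⊤
  [4] ⊤
  [5] ⊤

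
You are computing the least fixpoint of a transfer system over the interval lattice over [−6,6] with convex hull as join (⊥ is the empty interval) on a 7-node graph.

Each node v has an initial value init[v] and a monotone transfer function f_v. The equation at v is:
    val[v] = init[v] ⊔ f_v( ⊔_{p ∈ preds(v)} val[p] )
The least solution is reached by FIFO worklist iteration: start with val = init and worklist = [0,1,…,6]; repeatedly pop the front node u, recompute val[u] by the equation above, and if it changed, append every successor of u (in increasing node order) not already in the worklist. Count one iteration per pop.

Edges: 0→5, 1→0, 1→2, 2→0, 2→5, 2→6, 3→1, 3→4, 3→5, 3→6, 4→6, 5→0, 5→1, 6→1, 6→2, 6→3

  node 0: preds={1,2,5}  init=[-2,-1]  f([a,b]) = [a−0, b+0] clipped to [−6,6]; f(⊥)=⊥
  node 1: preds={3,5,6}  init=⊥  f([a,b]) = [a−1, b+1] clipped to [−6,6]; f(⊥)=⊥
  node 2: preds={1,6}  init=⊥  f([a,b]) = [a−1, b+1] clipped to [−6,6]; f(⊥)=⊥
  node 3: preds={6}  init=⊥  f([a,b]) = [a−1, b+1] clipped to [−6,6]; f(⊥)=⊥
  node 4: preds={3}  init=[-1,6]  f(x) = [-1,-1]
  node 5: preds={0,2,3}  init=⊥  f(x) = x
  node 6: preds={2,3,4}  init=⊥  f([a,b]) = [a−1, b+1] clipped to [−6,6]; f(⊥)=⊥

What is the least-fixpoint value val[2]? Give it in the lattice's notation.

Trace (26 dequeues):
  [1] u=0 | in ⊥ | out [-2,-1] | ==
  [2] u=1 | in ⊥ | out ⊥ | ==
  [3] u=2 | in ⊥ | out ⊥ | ==
  [4] u=3 | in ⊥ | out ⊥ | ==
  [5] u=4 | in ⊥ | out [-1,6] | ==
  [6] u=5 | in [-2,-1] | out [-2,-1] | prev ⊥ | push {0,1}
  [7] u=6 | in [-1,6] | out [-2,6] | prev ⊥ | push {2,3}
  [8] u=0 | in [-2,-1] | out [-2,-1] | ==
  [9] u=1 | in [-2,6] | out [-3,6] | prev ⊥ | push {0}
  [10] u=2 | in [-3,6] | out [-4,6] | prev ⊥ | push {5,6}
  [11] u=3 | in [-2,6] | out [-3,6] | prev ⊥ | push {1,4}
  [12] u=0 | in [-4,6] | out [-4,6] | prev [-2,-1] | push {}
  [13] u=5 | in [-4,6] | out [-4,6] | prev [-2,-1] | push {0}
  [14] u=6 | in [-4,6] | out [-5,6] | prev [-2,6] | push {2,3}
  [15] u=1 | in [-5,6] | out [-6,6] | prev [-3,6] | push {}
  [16] u=4 | in [-3,6] | out [-1,6] | ==
  [17] u=0 | in [-6,6] | out [-6,6] | prev [-4,6] | push {5}
  [18] u=2 | in [-6,6] | out [-6,6] | prev [-4,6] | push {0,6}
  [19] u=3 | in [-5,6] | out [-6,6] | prev [-3,6] | push {1,4}
  [20] u=5 | in [-6,6] | out [-6,6] | prev [-4,6] | push {}
  [21] u=0 | in [-6,6] | out [-6,6] | ==
  [22] u=6 | in [-6,6] | out [-6,6] | prev [-5,6] | push {2,3}
  [23] u=1 | in [-6,6] | out [-6,6] | ==
  [24] u=4 | in [-6,6] | out [-1,6] | ==
  [25] u=2 | in [-6,6] | out [-6,6] | ==
  [26] u=3 | in [-6,6] | out [-6,6] | ==

Converged values:
  [0] [-6,6]
  [1] [-6,6]
  [2] [-6,6]
  [3] [-6,6]
  [4] [-1,6]
  [5] [-6,6]
  [6] [-6,6]

[-6,6]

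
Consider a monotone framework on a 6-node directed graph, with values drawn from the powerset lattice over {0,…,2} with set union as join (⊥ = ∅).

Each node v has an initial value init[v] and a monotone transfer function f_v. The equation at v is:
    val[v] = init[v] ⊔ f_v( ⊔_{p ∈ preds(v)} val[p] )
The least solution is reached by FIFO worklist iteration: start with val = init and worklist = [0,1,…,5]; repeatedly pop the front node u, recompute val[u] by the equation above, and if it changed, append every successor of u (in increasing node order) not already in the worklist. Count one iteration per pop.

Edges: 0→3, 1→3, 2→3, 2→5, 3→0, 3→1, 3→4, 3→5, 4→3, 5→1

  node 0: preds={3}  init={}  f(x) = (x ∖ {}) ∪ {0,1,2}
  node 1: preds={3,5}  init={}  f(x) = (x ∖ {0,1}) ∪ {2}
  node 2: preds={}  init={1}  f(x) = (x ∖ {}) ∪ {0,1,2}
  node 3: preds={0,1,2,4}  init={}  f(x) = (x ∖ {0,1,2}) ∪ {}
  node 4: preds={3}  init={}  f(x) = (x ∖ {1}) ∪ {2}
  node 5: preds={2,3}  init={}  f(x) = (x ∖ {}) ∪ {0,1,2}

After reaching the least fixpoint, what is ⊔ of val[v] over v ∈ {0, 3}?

Trace (8 dequeues):
  [1] u=0 | in {} | out {0,1,2} | prev {} | push {}
  [2] u=1 | in {} | out {2} | prev {} | push {}
  [3] u=2 | in {} | out {0,1,2} | prev {1} | push {}
  [4] u=3 | in {0,1,2} | out {} | ==
  [5] u=4 | in {} | out {2} | prev {} | push {3}
  [6] u=5 | in {0,1,2} | out {0,1,2} | prev {} | push {1}
  [7] u=3 | in {0,1,2} | out {} | ==
  [8] u=1 | in {0,1,2} | out {2} | ==

Converged values:
  [0] {0,1,2}
  [1] {2}
  [2] {0,1,2}
  [3] {}
  [4] {2}
  [5] {0,1,2}

{0,1,2}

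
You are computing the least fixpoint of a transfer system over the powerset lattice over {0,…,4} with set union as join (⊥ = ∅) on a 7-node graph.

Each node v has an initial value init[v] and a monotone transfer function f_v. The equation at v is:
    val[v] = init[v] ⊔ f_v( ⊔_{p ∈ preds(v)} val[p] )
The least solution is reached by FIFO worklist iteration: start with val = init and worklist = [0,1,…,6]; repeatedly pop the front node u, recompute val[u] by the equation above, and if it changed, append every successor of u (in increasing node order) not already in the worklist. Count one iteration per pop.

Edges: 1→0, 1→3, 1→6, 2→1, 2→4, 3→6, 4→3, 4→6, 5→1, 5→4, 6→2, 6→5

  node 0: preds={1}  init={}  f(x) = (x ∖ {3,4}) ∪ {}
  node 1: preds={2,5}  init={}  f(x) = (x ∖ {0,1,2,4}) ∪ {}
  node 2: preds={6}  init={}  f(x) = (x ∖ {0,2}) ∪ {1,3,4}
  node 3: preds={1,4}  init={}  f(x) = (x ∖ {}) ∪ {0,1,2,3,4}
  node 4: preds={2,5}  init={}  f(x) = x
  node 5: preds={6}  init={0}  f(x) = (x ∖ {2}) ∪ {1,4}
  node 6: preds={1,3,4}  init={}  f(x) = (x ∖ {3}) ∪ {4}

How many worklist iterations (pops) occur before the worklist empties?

14

Worklist (14 pops):
  #1 pop 0: in={} → {} (no change)
  #2 pop 1: in={0} → {} (no change)
  #3 pop 2: in={} → {1,3,4} (was {}); enqueue [1]
  #4 pop 3: in={} → {0,1,2,3,4} (was {}); enqueue []
  #5 pop 4: in={0,1,3,4} → {0,1,3,4} (was {}); enqueue [3]
  #6 pop 5: in={} → {0,1,4} (was {0}); enqueue [4]
  #7 pop 6: in={0,1,2,3,4} → {0,1,2,4} (was {}); enqueue [2,5]
  #8 pop 1: in={0,1,3,4} → {3} (was {}); enqueue [0,6]
  #9 pop 3: in={0,1,3,4} → {0,1,2,3,4} (no change)
  #10 pop 4: in={0,1,3,4} → {0,1,3,4} (no change)
  #11 pop 2: in={0,1,2,4} → {1,3,4} (no change)
  #12 pop 5: in={0,1,2,4} → {0,1,4} (no change)
  #13 pop 0: in={3} → {} (no change)
  #14 pop 6: in={0,1,2,3,4} → {0,1,2,4} (no change)

Fixpoint:
  val[0] = {}
  val[1] = {3}
  val[2] = {1,3,4}
  val[3] = {0,1,2,3,4}
  val[4] = {0,1,3,4}
  val[5] = {0,1,4}
  val[6] = {0,1,2,4}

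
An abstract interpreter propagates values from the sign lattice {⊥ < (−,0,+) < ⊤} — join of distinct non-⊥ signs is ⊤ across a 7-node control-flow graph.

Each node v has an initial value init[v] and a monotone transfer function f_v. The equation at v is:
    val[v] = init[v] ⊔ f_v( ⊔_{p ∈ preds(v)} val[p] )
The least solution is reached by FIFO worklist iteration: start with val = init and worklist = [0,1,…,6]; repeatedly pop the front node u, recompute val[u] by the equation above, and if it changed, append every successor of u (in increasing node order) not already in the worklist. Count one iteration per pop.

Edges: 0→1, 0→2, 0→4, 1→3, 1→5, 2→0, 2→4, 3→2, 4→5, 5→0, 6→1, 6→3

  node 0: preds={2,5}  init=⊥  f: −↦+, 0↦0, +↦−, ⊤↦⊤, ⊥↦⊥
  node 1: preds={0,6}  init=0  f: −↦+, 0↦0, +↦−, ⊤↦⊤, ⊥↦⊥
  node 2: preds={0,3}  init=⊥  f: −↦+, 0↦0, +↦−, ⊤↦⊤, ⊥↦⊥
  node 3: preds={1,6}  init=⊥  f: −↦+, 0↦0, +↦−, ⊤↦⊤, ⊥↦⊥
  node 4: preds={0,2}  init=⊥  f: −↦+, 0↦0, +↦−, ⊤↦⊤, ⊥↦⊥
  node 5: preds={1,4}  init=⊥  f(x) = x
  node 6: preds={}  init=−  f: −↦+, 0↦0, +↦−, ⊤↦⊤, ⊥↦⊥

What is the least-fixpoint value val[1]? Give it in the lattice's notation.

Worklist (13 pops):
  #1 pop 0: in=⊥ → ⊥ (no change)
  #2 pop 1: in=− → ⊤ (was 0); enqueue []
  #3 pop 2: in=⊥ → ⊥ (no change)
  #4 pop 3: in=⊤ → ⊤ (was ⊥); enqueue [2]
  #5 pop 4: in=⊥ → ⊥ (no change)
  #6 pop 5: in=⊤ → ⊤ (was ⊥); enqueue [0]
  #7 pop 6: in=⊥ → − (no change)
  #8 pop 2: in=⊤ → ⊤ (was ⊥); enqueue [4]
  #9 pop 0: in=⊤ → ⊤ (was ⊥); enqueue [1,2]
  #10 pop 4: in=⊤ → ⊤ (was ⊥); enqueue [5]
  #11 pop 1: in=⊤ → ⊤ (no change)
  #12 pop 2: in=⊤ → ⊤ (no change)
  #13 pop 5: in=⊤ → ⊤ (no change)

Fixpoint:
  val[0] = ⊤
  val[1] = ⊤
  val[2] = ⊤
  val[3] = ⊤
  val[4] = ⊤
  val[5] = ⊤
  val[6] = −

⊤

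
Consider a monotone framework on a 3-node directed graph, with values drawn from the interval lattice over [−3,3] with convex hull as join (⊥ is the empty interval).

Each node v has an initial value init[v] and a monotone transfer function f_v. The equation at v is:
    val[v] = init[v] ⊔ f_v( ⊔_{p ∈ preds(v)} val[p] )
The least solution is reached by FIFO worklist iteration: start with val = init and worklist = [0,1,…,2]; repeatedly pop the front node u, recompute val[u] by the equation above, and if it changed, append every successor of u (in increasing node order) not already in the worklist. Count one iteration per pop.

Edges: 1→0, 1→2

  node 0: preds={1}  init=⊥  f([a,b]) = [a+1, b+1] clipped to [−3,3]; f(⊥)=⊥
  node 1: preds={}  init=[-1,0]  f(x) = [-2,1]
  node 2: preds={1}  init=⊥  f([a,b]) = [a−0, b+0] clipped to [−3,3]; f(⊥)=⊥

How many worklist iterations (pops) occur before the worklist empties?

4

Trace (4 dequeues):
  [1] u=0 | in [-1,0] | out [0,1] | prev ⊥ | push {}
  [2] u=1 | in ⊥ | out [-2,1] | prev [-1,0] | push {0}
  [3] u=2 | in [-2,1] | out [-2,1] | prev ⊥ | push {}
  [4] u=0 | in [-2,1] | out [-1,2] | prev [0,1] | push {}

Converged values:
  [0] [-1,2]
  [1] [-2,1]
  [2] [-2,1]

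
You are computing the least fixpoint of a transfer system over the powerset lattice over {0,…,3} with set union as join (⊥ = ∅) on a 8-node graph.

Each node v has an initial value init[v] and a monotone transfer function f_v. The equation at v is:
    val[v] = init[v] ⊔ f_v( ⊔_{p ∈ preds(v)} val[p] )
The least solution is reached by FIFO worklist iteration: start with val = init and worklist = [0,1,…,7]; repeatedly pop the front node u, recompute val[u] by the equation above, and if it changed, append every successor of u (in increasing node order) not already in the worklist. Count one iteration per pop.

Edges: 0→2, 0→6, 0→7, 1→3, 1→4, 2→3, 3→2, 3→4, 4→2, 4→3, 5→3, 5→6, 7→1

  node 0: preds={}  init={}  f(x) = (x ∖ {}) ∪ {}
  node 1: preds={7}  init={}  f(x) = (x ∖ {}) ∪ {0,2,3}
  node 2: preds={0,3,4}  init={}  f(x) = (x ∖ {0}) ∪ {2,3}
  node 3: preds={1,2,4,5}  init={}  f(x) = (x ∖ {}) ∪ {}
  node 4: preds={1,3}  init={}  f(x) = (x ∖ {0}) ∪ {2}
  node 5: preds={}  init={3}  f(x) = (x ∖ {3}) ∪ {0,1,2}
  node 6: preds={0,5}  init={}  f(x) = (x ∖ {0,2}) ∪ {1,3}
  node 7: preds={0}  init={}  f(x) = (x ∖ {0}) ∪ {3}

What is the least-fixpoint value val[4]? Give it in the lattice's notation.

Worklist (15 pops):
  #1 pop 0: in={} → {} (no change)
  #2 pop 1: in={} → {0,2,3} (was {}); enqueue []
  #3 pop 2: in={} → {2,3} (was {}); enqueue []
  #4 pop 3: in={0,2,3} → {0,2,3} (was {}); enqueue [2]
  #5 pop 4: in={0,2,3} → {2,3} (was {}); enqueue [3]
  #6 pop 5: in={} → {0,1,2,3} (was {3}); enqueue []
  #7 pop 6: in={0,1,2,3} → {1,3} (was {}); enqueue []
  #8 pop 7: in={} → {3} (was {}); enqueue [1]
  #9 pop 2: in={0,2,3} → {2,3} (no change)
  #10 pop 3: in={0,1,2,3} → {0,1,2,3} (was {0,2,3}); enqueue [2,4]
  #11 pop 1: in={3} → {0,2,3} (no change)
  #12 pop 2: in={0,1,2,3} → {1,2,3} (was {2,3}); enqueue [3]
  #13 pop 4: in={0,1,2,3} → {1,2,3} (was {2,3}); enqueue [2]
  #14 pop 3: in={0,1,2,3} → {0,1,2,3} (no change)
  #15 pop 2: in={0,1,2,3} → {1,2,3} (no change)

Fixpoint:
  val[0] = {}
  val[1] = {0,2,3}
  val[2] = {1,2,3}
  val[3] = {0,1,2,3}
  val[4] = {1,2,3}
  val[5] = {0,1,2,3}
  val[6] = {1,3}
  val[7] = {3}

{1,2,3}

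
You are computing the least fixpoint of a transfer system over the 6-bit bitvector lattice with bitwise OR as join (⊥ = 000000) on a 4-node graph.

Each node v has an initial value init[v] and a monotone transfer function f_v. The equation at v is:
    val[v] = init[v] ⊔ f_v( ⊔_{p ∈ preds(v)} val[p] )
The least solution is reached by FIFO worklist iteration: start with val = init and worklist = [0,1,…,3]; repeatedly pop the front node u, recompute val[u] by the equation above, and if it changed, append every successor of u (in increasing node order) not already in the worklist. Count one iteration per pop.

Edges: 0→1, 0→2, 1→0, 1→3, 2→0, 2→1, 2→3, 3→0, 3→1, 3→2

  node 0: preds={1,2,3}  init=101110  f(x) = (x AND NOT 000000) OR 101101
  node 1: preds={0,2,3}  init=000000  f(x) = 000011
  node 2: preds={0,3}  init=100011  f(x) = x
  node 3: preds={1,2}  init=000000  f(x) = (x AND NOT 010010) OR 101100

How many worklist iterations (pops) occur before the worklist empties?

7

Iteration log — 7 steps:
  step 1. node 0  ⊔preds=100011  new=101111  old=101110  +wl: 
  step 2. node 1  ⊔preds=101111  new=000011  old=000000  +wl: 0
  step 3. node 2  ⊔preds=101111  new=101111  old=100011  +wl: 1
  step 4. node 3  ⊔preds=101111  new=101101  old=000000  +wl: 2
  step 5. node 0  ⊔preds=101111  new=101111  stable
  step 6. node 1  ⊔preds=101111  new=000011  stable
  step 7. node 2  ⊔preds=101111  new=101111  stable

Least fixpoint reached:
  node 0: 101111
  node 1: 000011
  node 2: 101111
  node 3: 101101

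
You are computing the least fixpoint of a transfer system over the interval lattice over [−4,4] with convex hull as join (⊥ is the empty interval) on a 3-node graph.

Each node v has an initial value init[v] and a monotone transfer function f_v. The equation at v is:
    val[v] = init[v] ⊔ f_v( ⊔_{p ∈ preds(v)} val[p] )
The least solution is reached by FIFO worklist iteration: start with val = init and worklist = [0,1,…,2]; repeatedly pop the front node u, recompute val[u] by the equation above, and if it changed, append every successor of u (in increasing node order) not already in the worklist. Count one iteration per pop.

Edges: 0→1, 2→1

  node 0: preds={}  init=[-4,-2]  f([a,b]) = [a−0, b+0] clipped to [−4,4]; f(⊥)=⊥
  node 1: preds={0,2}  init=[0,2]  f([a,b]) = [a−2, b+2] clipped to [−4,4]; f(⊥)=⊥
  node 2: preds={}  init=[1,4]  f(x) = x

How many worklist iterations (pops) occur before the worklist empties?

Worklist (3 pops):
  #1 pop 0: in=⊥ → [-4,-2] (no change)
  #2 pop 1: in=[-4,4] → [-4,4] (was [0,2]); enqueue []
  #3 pop 2: in=⊥ → [1,4] (no change)

Fixpoint:
  val[0] = [-4,-2]
  val[1] = [-4,4]
  val[2] = [1,4]

3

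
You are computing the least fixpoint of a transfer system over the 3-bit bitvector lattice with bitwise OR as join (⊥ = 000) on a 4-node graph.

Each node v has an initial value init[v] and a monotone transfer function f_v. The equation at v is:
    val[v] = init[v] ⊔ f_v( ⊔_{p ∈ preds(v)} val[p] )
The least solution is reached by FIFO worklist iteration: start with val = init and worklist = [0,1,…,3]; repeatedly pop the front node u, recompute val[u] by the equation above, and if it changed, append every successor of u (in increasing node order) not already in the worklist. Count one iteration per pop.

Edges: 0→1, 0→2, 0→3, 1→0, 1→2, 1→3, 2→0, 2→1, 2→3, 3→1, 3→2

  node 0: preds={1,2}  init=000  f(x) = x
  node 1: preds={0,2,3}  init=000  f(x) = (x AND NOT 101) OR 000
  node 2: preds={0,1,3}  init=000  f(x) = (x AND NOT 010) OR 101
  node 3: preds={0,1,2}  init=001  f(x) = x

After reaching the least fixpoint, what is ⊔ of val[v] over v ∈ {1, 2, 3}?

Trace (8 dequeues):
  [1] u=0 | in 000 | out 000 | ==
  [2] u=1 | in 001 | out 000 | ==
  [3] u=2 | in 001 | out 101 | prev 000 | push {0,1}
  [4] u=3 | in 101 | out 101 | prev 001 | push {2}
  [5] u=0 | in 101 | out 101 | prev 000 | push {3}
  [6] u=1 | in 101 | out 000 | ==
  [7] u=2 | in 101 | out 101 | ==
  [8] u=3 | in 101 | out 101 | ==

Converged values:
  [0] 101
  [1] 000
  [2] 101
  [3] 101

101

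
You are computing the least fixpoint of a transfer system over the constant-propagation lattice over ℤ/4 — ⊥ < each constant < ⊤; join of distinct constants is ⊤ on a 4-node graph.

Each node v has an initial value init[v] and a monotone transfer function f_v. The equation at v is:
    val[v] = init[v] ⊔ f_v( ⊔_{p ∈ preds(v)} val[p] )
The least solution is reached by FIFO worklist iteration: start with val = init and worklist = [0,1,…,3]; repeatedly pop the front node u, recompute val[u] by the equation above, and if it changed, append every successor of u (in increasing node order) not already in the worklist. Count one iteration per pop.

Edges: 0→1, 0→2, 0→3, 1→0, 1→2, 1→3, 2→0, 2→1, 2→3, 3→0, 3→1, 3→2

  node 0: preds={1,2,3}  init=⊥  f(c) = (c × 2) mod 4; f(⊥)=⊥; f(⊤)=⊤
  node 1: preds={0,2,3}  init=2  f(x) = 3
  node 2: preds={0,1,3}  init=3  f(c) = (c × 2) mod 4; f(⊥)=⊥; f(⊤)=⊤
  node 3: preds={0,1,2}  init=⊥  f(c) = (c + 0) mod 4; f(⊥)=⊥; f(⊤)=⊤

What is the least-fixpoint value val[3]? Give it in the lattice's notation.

Worklist (7 pops):
  #1 pop 0: in=⊤ → ⊤ (was ⊥); enqueue []
  #2 pop 1: in=⊤ → ⊤ (was 2); enqueue [0]
  #3 pop 2: in=⊤ → ⊤ (was 3); enqueue [1]
  #4 pop 3: in=⊤ → ⊤ (was ⊥); enqueue [2]
  #5 pop 0: in=⊤ → ⊤ (no change)
  #6 pop 1: in=⊤ → ⊤ (no change)
  #7 pop 2: in=⊤ → ⊤ (no change)

Fixpoint:
  val[0] = ⊤
  val[1] = ⊤
  val[2] = ⊤
  val[3] = ⊤

⊤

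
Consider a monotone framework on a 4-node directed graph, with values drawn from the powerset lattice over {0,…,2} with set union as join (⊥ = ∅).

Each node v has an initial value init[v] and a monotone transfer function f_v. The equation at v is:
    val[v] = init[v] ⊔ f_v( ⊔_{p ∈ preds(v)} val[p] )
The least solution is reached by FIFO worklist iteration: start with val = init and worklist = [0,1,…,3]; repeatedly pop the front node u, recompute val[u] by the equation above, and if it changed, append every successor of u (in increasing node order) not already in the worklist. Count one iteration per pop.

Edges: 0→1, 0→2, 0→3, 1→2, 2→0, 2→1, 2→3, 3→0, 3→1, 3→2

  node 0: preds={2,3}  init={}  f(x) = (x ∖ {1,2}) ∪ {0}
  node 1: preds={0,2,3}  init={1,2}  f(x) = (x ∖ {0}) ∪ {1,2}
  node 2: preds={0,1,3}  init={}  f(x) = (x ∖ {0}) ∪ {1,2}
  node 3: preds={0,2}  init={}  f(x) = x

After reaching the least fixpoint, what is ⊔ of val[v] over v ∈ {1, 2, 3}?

Iteration log — 7 steps:
  step 1. node 0  ⊔preds={}  new={0}  old={}  +wl: 
  step 2. node 1  ⊔preds={0}  new={1,2}  stable
  step 3. node 2  ⊔preds={0,1,2}  new={1,2}  old={}  +wl: 0,1
  step 4. node 3  ⊔preds={0,1,2}  new={0,1,2}  old={}  +wl: 2
  step 5. node 0  ⊔preds={0,1,2}  new={0}  stable
  step 6. node 1  ⊔preds={0,1,2}  new={1,2}  stable
  step 7. node 2  ⊔preds={0,1,2}  new={1,2}  stable

Least fixpoint reached:
  node 0: {0}
  node 1: {1,2}
  node 2: {1,2}
  node 3: {0,1,2}

{0,1,2}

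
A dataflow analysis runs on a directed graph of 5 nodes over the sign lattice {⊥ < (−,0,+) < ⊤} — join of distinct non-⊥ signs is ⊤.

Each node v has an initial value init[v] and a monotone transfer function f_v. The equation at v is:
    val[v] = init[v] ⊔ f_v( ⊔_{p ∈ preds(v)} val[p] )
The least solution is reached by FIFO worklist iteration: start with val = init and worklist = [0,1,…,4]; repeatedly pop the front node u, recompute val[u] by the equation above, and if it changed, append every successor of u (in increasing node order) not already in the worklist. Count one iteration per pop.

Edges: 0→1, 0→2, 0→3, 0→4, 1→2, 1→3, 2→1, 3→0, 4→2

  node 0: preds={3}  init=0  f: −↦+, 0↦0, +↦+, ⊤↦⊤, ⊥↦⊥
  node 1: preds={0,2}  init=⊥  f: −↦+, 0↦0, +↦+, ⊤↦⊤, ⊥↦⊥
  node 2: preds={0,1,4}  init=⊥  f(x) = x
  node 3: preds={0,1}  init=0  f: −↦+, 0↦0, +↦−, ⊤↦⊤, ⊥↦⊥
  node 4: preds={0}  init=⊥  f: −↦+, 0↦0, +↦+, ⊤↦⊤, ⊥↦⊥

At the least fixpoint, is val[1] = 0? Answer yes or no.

Iteration log — 7 steps:
  step 1. node 0  ⊔preds=0  new=0  stable
  step 2. node 1  ⊔preds=0  new=0  old=⊥  +wl: 
  step 3. node 2  ⊔preds=0  new=0  old=⊥  +wl: 1
  step 4. node 3  ⊔preds=0  new=0  stable
  step 5. node 4  ⊔preds=0  new=0  old=⊥  +wl: 2
  step 6. node 1  ⊔preds=0  new=0  stable
  step 7. node 2  ⊔preds=0  new=0  stable

Least fixpoint reached:
  node 0: 0
  node 1: 0
  node 2: 0
  node 3: 0
  node 4: 0

yes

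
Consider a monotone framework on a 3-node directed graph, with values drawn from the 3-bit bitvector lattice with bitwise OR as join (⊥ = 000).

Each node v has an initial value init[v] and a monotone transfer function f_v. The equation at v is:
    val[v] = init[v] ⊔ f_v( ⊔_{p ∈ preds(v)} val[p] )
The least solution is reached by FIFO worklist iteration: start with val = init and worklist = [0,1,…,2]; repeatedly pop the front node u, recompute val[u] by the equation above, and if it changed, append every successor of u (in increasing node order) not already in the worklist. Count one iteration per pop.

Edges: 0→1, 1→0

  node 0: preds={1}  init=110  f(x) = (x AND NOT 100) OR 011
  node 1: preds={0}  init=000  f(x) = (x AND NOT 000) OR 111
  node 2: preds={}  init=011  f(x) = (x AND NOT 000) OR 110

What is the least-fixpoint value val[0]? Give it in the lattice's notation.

111

Worklist (4 pops):
  #1 pop 0: in=000 → 111 (was 110); enqueue []
  #2 pop 1: in=111 → 111 (was 000); enqueue [0]
  #3 pop 2: in=000 → 111 (was 011); enqueue []
  #4 pop 0: in=111 → 111 (no change)

Fixpoint:
  val[0] = 111
  val[1] = 111
  val[2] = 111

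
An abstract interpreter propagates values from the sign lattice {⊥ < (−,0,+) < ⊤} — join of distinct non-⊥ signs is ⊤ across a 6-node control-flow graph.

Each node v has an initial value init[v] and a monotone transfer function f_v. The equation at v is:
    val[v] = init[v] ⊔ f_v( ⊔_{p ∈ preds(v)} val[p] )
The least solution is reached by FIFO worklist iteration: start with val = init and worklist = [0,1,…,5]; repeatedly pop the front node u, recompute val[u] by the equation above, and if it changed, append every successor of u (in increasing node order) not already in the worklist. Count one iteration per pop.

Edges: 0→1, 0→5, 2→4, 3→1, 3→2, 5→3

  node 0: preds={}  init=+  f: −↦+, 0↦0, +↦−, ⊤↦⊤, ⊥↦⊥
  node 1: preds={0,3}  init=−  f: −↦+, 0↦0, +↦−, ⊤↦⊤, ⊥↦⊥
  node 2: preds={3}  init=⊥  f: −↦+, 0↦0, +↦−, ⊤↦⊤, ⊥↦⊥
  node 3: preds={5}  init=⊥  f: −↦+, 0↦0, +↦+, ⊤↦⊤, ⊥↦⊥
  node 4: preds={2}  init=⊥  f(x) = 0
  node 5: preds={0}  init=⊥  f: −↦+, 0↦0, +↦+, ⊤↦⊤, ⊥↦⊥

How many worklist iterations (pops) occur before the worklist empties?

Trace (10 dequeues):
  [1] u=0 | in ⊥ | out + | ==
  [2] u=1 | in + | out − | ==
  [3] u=2 | in ⊥ | out ⊥ | ==
  [4] u=3 | in ⊥ | out ⊥ | ==
  [5] u=4 | in ⊥ | out 0 | prev ⊥ | push {}
  [6] u=5 | in + | out + | prev ⊥ | push {3}
  [7] u=3 | in + | out + | prev ⊥ | push {1,2}
  [8] u=1 | in + | out − | ==
  [9] u=2 | in + | out − | prev ⊥ | push {4}
  [10] u=4 | in − | out 0 | ==

Converged values:
  [0] +
  [1] −
  [2] −
  [3] +
  [4] 0
  [5] +

10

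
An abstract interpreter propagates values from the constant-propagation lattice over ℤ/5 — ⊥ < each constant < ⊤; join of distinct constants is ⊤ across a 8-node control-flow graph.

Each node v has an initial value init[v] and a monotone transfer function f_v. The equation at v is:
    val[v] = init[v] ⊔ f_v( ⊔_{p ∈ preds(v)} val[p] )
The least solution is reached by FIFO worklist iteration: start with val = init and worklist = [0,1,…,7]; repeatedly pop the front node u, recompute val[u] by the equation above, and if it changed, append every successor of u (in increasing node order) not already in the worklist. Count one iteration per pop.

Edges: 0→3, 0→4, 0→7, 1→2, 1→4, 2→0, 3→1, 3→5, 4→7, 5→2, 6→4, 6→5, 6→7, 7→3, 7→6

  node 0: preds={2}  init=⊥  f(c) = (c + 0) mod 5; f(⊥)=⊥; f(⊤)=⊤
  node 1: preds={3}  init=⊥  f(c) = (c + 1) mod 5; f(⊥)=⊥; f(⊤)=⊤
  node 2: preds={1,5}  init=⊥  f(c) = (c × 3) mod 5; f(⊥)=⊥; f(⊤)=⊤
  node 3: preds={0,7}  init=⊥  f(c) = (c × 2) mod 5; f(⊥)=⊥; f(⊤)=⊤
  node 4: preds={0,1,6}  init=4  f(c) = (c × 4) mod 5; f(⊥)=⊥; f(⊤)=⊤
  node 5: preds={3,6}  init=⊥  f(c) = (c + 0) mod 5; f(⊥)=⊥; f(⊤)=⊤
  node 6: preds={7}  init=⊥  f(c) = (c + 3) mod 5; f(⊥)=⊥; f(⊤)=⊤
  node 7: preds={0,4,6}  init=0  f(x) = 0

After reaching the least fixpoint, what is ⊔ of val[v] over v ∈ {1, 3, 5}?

⊤

Trace (21 dequeues):
  [1] u=0 | in ⊥ | out ⊥ | ==
  [2] u=1 | in ⊥ | out ⊥ | ==
  [3] u=2 | in ⊥ | out ⊥ | ==
  [4] u=3 | in 0 | out 0 | prev ⊥ | push {1}
  [5] u=4 | in ⊥ | out 4 | ==
  [6] u=5 | in 0 | out 0 | prev ⊥ | push {2}
  [7] u=6 | in 0 | out 3 | prev ⊥ | push {4,5}
  [8] u=7 | in ⊤ | out 0 | ==
  [9] u=1 | in 0 | out 1 | prev ⊥ | push {}
  [10] u=2 | in ⊤ | out ⊤ | prev ⊥ | push {0}
  [11] u=4 | in ⊤ | out ⊤ | prev 4 | push {7}
  [12] u=5 | in ⊤ | out ⊤ | prev 0 | push {2}
  [13] u=0 | in ⊤ | out ⊤ | prev ⊥ | push {3,4}
  [14] u=7 | in ⊤ | out 0 | ==
  [15] u=2 | in ⊤ | out ⊤ | ==
  [16] u=3 | in ⊤ | out ⊤ | prev 0 | push {1,5}
  [17] u=4 | in ⊤ | out ⊤ | ==
  [18] u=1 | in ⊤ | out ⊤ | prev 1 | push {2,4}
  [19] u=5 | in ⊤ | out ⊤ | ==
  [20] u=2 | in ⊤ | out ⊤ | ==
  [21] u=4 | in ⊤ | out ⊤ | ==

Converged values:
  [0] ⊤
  [1] ⊤
  [2] ⊤
  [3] ⊤
  [4] ⊤
  [5] ⊤
  [6] 3
  [7] 0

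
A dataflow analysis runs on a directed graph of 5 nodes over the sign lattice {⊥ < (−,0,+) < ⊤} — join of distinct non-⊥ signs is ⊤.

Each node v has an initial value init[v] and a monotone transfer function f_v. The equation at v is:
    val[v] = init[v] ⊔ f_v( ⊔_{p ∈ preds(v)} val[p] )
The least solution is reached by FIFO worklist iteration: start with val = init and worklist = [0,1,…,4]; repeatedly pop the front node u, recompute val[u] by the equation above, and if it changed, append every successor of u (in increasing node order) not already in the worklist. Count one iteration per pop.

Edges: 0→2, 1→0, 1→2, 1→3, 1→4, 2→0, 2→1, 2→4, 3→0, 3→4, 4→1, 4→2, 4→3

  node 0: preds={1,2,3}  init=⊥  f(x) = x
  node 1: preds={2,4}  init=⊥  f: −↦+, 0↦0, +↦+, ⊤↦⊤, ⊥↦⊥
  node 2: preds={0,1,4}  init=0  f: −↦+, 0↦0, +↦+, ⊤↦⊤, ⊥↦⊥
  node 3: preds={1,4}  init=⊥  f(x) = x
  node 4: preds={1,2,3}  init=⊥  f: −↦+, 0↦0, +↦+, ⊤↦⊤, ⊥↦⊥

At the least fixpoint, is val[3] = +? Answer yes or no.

no

Trace (9 dequeues):
  [1] u=0 | in 0 | out 0 | prev ⊥ | push {}
  [2] u=1 | in 0 | out 0 | prev ⊥ | push {0}
  [3] u=2 | in 0 | out 0 | ==
  [4] u=3 | in 0 | out 0 | prev ⊥ | push {}
  [5] u=4 | in 0 | out 0 | prev ⊥ | push {1,2,3}
  [6] u=0 | in 0 | out 0 | ==
  [7] u=1 | in 0 | out 0 | ==
  [8] u=2 | in 0 | out 0 | ==
  [9] u=3 | in 0 | out 0 | ==

Converged values:
  [0] 0
  [1] 0
  [2] 0
  [3] 0
  [4] 0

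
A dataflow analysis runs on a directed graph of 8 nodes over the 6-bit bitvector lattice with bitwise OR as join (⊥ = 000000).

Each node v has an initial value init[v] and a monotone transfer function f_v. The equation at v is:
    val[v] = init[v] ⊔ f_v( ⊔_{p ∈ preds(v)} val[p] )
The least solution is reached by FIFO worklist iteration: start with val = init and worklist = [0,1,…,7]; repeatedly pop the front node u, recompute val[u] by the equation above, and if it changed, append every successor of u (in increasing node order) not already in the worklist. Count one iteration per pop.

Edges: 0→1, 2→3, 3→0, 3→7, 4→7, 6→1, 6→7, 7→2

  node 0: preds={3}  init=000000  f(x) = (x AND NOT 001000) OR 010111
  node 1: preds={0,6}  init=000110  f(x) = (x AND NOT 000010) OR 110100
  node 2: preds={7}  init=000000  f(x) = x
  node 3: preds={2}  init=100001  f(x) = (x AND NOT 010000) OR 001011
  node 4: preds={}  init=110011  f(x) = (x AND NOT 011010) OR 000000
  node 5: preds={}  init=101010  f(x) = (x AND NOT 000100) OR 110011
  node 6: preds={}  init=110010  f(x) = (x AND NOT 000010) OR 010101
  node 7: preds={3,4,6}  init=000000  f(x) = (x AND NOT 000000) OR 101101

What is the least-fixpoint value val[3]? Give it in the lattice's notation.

Worklist (14 pops):
  #1 pop 0: in=100001 → 110111 (was 000000); enqueue []
  #2 pop 1: in=110111 → 110111 (was 000110); enqueue []
  #3 pop 2: in=000000 → 000000 (no change)
  #4 pop 3: in=000000 → 101011 (was 100001); enqueue [0]
  #5 pop 4: in=000000 → 110011 (no change)
  #6 pop 5: in=000000 → 111011 (was 101010); enqueue []
  #7 pop 6: in=000000 → 110111 (was 110010); enqueue [1]
  #8 pop 7: in=111111 → 111111 (was 000000); enqueue [2]
  #9 pop 0: in=101011 → 110111 (no change)
  #10 pop 1: in=110111 → 110111 (no change)
  #11 pop 2: in=111111 → 111111 (was 000000); enqueue [3]
  #12 pop 3: in=111111 → 101111 (was 101011); enqueue [0,7]
  #13 pop 0: in=101111 → 110111 (no change)
  #14 pop 7: in=111111 → 111111 (no change)

Fixpoint:
  val[0] = 110111
  val[1] = 110111
  val[2] = 111111
  val[3] = 101111
  val[4] = 110011
  val[5] = 111011
  val[6] = 110111
  val[7] = 111111

101111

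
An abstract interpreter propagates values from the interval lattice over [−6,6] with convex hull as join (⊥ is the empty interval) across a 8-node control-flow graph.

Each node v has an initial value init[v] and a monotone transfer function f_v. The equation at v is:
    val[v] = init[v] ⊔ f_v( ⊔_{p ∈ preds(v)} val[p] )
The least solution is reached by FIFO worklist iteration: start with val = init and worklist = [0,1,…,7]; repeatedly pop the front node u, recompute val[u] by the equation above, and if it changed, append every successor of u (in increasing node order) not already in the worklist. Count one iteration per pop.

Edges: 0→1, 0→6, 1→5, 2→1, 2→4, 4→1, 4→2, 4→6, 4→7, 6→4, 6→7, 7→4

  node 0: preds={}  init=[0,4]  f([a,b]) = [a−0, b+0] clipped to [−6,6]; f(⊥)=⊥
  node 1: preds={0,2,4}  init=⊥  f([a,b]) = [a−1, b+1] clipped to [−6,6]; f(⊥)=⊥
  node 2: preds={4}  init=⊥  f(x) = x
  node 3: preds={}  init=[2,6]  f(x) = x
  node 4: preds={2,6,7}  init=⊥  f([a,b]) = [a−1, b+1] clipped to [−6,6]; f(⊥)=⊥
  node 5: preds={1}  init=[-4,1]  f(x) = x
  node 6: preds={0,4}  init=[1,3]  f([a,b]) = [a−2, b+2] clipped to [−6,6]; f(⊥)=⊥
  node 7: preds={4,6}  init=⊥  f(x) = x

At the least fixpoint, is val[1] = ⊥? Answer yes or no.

no

Worklist (25 pops):
  #1 pop 0: in=⊥ → [0,4] (no change)
  #2 pop 1: in=[0,4] → [-1,5] (was ⊥); enqueue []
  #3 pop 2: in=⊥ → ⊥ (no change)
  #4 pop 3: in=⊥ → [2,6] (no change)
  #5 pop 4: in=[1,3] → [0,4] (was ⊥); enqueue [1,2]
  #6 pop 5: in=[-1,5] → [-4,5] (was [-4,1]); enqueue []
  #7 pop 6: in=[0,4] → [-2,6] (was [1,3]); enqueue [4]
  #8 pop 7: in=[-2,6] → [-2,6] (was ⊥); enqueue []
  #9 pop 1: in=[0,4] → [-1,5] (no change)
  #10 pop 2: in=[0,4] → [0,4] (was ⊥); enqueue [1]
  #11 pop 4: in=[-2,6] → [-3,6] (was [0,4]); enqueue [2,6,7]
  #12 pop 1: in=[-3,6] → [-4,6] (was [-1,5]); enqueue [5]
  #13 pop 2: in=[-3,6] → [-3,6] (was [0,4]); enqueue [1,4]
  #14 pop 6: in=[-3,6] → [-5,6] (was [-2,6]); enqueue []
  #15 pop 7: in=[-5,6] → [-5,6] (was [-2,6]); enqueue []
  #16 pop 5: in=[-4,6] → [-4,6] (was [-4,5]); enqueue []
  #17 pop 1: in=[-3,6] → [-4,6] (no change)
  #18 pop 4: in=[-5,6] → [-6,6] (was [-3,6]); enqueue [1,2,6,7]
  #19 pop 1: in=[-6,6] → [-6,6] (was [-4,6]); enqueue [5]
  #20 pop 2: in=[-6,6] → [-6,6] (was [-3,6]); enqueue [1,4]
  #21 pop 6: in=[-6,6] → [-6,6] (was [-5,6]); enqueue []
  #22 pop 7: in=[-6,6] → [-6,6] (was [-5,6]); enqueue []
  #23 pop 5: in=[-6,6] → [-6,6] (was [-4,6]); enqueue []
  #24 pop 1: in=[-6,6] → [-6,6] (no change)
  #25 pop 4: in=[-6,6] → [-6,6] (no change)

Fixpoint:
  val[0] = [0,4]
  val[1] = [-6,6]
  val[2] = [-6,6]
  val[3] = [2,6]
  val[4] = [-6,6]
  val[5] = [-6,6]
  val[6] = [-6,6]
  val[7] = [-6,6]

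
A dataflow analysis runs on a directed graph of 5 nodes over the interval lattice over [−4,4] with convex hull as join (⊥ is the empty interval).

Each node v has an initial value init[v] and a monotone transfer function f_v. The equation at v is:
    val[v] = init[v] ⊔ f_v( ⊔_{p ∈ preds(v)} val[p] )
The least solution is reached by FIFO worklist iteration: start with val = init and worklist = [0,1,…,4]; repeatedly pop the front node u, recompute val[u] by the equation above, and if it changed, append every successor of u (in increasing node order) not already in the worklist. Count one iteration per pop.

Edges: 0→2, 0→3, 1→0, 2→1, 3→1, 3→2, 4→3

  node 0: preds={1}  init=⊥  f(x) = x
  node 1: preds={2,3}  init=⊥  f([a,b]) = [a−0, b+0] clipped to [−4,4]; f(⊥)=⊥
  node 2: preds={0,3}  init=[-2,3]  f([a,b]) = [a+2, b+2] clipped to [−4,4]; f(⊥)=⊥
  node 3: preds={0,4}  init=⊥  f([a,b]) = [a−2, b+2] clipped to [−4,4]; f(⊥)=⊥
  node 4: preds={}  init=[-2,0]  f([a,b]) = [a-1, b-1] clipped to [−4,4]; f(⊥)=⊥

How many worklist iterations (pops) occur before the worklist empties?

Worklist (16 pops):
  #1 pop 0: in=⊥ → ⊥ (no change)
  #2 pop 1: in=[-2,3] → [-2,3] (was ⊥); enqueue [0]
  #3 pop 2: in=⊥ → [-2,3] (no change)
  #4 pop 3: in=[-2,0] → [-4,2] (was ⊥); enqueue [1,2]
  #5 pop 4: in=⊥ → [-2,0] (no change)
  #6 pop 0: in=[-2,3] → [-2,3] (was ⊥); enqueue [3]
  #7 pop 1: in=[-4,3] → [-4,3] (was [-2,3]); enqueue [0]
  #8 pop 2: in=[-4,3] → [-2,4] (was [-2,3]); enqueue [1]
  #9 pop 3: in=[-2,3] → [-4,4] (was [-4,2]); enqueue [2]
  #10 pop 0: in=[-4,3] → [-4,3] (was [-2,3]); enqueue [3]
  #11 pop 1: in=[-4,4] → [-4,4] (was [-4,3]); enqueue [0]
  #12 pop 2: in=[-4,4] → [-2,4] (no change)
  #13 pop 3: in=[-4,3] → [-4,4] (no change)
  #14 pop 0: in=[-4,4] → [-4,4] (was [-4,3]); enqueue [2,3]
  #15 pop 2: in=[-4,4] → [-2,4] (no change)
  #16 pop 3: in=[-4,4] → [-4,4] (no change)

Fixpoint:
  val[0] = [-4,4]
  val[1] = [-4,4]
  val[2] = [-2,4]
  val[3] = [-4,4]
  val[4] = [-2,0]

16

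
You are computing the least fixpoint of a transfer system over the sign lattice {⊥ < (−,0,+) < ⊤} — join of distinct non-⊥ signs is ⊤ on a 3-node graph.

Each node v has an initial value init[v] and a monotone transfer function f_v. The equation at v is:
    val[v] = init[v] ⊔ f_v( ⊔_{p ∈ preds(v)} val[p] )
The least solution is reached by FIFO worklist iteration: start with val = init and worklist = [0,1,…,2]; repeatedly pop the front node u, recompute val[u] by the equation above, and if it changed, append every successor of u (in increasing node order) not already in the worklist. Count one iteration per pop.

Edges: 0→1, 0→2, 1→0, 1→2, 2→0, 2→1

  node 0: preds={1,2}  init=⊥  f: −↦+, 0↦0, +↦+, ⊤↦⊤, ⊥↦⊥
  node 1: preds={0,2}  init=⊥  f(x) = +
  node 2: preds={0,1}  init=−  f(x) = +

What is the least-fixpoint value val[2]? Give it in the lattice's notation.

Iteration log — 6 steps:
  step 1. node 0  ⊔preds=−  new=+  old=⊥  +wl: 
  step 2. node 1  ⊔preds=⊤  new=+  old=⊥  +wl: 0
  step 3. node 2  ⊔preds=+  new=⊤  old=−  +wl: 1
  step 4. node 0  ⊔preds=⊤  new=⊤  old=+  +wl: 2
  step 5. node 1  ⊔preds=⊤  new=+  stable
  step 6. node 2  ⊔preds=⊤  new=⊤  stable

Least fixpoint reached:
  node 0: ⊤
  node 1: +
  node 2: ⊤

⊤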